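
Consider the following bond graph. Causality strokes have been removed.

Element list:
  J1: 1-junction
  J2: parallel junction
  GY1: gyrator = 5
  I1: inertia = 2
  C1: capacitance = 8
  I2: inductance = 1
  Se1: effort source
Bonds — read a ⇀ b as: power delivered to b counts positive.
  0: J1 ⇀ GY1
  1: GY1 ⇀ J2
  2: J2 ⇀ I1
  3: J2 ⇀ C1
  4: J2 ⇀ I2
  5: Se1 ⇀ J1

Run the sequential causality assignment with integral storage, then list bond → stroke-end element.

β5 stroke→J1  (Se1: effort source, stroke at far end)
β0 stroke→GY1  (J1: last free bond brings flow in)
β1 stroke→GY1  (through GY1, causality inverts; strokes same side of GY1)
β2 stroke→I1  (prefer integral on I1)
β3 stroke→J2  (C1 outputs effort q/C1)
β4 stroke→I2  (J2 effort already set via bond 3)

β0 |GY1
β1 |GY1
β2 |I1
β3 |J2
β4 |I2
β5 |J1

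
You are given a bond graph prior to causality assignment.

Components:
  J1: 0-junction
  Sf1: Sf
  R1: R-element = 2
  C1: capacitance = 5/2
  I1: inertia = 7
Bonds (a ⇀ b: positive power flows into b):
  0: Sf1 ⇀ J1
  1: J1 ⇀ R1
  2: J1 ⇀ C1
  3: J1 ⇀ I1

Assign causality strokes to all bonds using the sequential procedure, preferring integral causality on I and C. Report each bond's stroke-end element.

bond 0 stroke at Sf1  (source Sf1 imposes f)
bond 2 stroke at J1  (C1 outputs effort q/C1)
bond 1 stroke at R1  (J1 effort already set via bond 2)
bond 3 stroke at I1  (J1: bond 2 brought effort, rest push out)

b0 |Sf1
b1 |R1
b2 |J1
b3 |I1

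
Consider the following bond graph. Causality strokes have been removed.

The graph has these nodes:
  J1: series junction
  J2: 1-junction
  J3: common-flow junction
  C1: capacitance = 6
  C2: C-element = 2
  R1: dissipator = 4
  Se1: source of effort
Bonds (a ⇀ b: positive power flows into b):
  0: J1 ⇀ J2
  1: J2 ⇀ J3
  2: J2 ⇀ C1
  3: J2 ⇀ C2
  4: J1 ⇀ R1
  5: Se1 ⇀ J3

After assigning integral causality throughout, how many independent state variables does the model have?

2  (C1, C2 all integral)

#5 stroke at J3  (Se1 fixes effort; stroke away)
#1 stroke at J2  (J3 needs exactly one f-in)
#2 stroke at J2  (C1 outputs effort q/C1)
#3 stroke at J2  (prefer integral on C2)
#0 stroke at J1  (J2 needs exactly one f-in)
#4 stroke at R1  (closing 1-jn rule on J1)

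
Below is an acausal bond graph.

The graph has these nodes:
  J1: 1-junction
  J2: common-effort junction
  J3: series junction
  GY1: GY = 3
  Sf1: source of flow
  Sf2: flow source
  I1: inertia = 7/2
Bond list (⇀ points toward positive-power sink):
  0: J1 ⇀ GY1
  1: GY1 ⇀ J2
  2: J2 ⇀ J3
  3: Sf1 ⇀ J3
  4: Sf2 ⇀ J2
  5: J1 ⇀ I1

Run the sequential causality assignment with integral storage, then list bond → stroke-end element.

b0 stroke→J1
b1 stroke→J2
b2 stroke→J3
b3 stroke→Sf1
b4 stroke→Sf2
b5 stroke→I1

β3 |Sf1  (source Sf1 imposes f)
β4 |Sf2  (Sf2 (Sf) sets flow on bond)
β2 |J3  (common-f at J3 fixed by 3)
β1 |J2  (J2 needs exactly one e-in)
β0 |J1  (GY1 both-in/both-out from 1)
β5 |I1  (closing 1-jn rule on J1)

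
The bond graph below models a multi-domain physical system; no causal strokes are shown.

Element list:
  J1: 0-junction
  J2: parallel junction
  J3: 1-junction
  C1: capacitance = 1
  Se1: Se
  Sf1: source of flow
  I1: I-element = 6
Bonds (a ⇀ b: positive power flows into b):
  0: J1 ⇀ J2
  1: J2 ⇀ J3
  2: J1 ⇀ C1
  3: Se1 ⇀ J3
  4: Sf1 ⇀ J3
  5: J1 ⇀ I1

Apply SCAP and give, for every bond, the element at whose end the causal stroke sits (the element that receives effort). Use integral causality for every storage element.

b0 |J2
b1 |J3
b2 |J1
b3 |J3
b4 |Sf1
b5 |I1

b3 stroke→J3  (Se1 (Se) sets effort on bond)
b4 stroke→Sf1  (Sf1 (Sf) sets flow on bond)
b1 stroke→J3  (common-f at J3 fixed by 4)
b0 stroke→J2  (J2: last free bond brings effort in)
b2 stroke→J1  (prefer integral on C1)
b5 stroke→I1  (0-jn J1 has e-setter on 2)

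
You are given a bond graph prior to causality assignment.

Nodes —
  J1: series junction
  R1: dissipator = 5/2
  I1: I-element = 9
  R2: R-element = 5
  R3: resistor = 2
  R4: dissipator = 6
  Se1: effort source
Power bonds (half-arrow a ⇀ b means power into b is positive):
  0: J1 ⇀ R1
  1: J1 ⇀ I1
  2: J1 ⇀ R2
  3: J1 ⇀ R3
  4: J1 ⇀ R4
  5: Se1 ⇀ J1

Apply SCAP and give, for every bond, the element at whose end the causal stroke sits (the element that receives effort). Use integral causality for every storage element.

bond 0 stroke→J1
bond 1 stroke→I1
bond 2 stroke→J1
bond 3 stroke→J1
bond 4 stroke→J1
bond 5 stroke→J1

b5 stroke→J1  (Se1 fixes effort; stroke away)
b1 stroke→I1  (prefer integral on I1)
b0 stroke→J1  (common-f at J1 fixed by 1)
b2 stroke→J1  (1-jn J1 has f-setter on 1)
b3 stroke→J1  (common-f at J1 fixed by 1)
b4 stroke→J1  (1-jn J1 has f-setter on 1)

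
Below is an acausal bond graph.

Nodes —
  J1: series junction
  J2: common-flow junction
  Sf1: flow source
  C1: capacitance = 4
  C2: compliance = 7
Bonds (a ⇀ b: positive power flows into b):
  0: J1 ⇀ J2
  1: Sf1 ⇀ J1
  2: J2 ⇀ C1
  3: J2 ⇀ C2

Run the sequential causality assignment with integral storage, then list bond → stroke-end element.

b1 stroke at Sf1  (Sf1 (Sf) sets flow on bond)
b0 stroke at J1  (1-jn J1 has f-setter on 1)
b2 stroke at J2  (J2 flow already set via bond 0)
b3 stroke at J2  (1-jn J2 has f-setter on 0)

b0 |J1
b1 |Sf1
b2 |J2
b3 |J2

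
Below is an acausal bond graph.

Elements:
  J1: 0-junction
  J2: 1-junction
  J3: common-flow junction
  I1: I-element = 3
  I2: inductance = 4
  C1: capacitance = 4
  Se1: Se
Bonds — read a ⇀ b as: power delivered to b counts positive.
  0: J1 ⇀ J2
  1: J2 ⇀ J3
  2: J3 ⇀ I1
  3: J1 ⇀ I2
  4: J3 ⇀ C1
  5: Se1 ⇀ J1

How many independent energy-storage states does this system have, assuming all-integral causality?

b5 |J1  (Se1: effort source, stroke at far end)
b0 |J2  (J1 effort already set via bond 5)
b3 |I2  (0-jn J1 has e-setter on 5)
b1 |J3  (closing 1-jn rule on J2)
b2 |I1  (prefer integral on I1)
b4 |J3  (common-f at J3 fixed by 2)

3  (C1, I1, I2 all integral)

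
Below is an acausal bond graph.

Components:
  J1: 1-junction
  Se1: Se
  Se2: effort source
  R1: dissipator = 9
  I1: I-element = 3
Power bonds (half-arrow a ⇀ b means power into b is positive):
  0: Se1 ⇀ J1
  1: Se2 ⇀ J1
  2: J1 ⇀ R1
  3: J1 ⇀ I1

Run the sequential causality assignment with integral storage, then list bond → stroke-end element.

b0 stroke→J1  (Se1: effort source, stroke at far end)
b1 stroke→J1  (Se2: effort source, stroke at far end)
b3 stroke→I1  (I1 integral (f out))
b2 stroke→J1  (1-jn J1 has f-setter on 3)

#0 stroke at J1
#1 stroke at J1
#2 stroke at J1
#3 stroke at I1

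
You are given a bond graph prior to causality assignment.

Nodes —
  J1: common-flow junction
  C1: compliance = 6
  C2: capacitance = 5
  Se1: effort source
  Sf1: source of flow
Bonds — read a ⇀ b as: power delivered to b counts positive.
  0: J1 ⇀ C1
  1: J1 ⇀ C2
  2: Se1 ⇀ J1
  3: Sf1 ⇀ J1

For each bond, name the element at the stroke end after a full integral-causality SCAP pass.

bond 0 |J1
bond 1 |J1
bond 2 |J1
bond 3 |Sf1

b2 stroke→J1  (Se1 fixes effort; stroke away)
b3 stroke→Sf1  (source Sf1 imposes f)
b0 stroke→J1  (1-jn J1 has f-setter on 3)
b1 stroke→J1  (J1 flow already set via bond 3)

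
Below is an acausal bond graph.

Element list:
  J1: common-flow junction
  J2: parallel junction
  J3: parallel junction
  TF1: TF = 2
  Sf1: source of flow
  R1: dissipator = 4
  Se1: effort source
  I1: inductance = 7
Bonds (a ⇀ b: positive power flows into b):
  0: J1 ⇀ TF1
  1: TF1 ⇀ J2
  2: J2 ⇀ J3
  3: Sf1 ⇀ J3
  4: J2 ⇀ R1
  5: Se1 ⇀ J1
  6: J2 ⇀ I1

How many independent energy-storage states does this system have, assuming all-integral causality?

b3 |Sf1  (Sf1: flow source, stroke at near end)
b5 |J1  (Se1: effort source, stroke at far end)
b0 |TF1  (J1: last free bond brings flow in)
b2 |J3  (only one effort-in slot at J3)
b1 |J2  (TF1: transformer flips bond 0)
b4 |R1  (J2: bond 1 brought effort, rest push out)
b6 |I1  (J2 effort already set via bond 1)

1  (I1 all integral)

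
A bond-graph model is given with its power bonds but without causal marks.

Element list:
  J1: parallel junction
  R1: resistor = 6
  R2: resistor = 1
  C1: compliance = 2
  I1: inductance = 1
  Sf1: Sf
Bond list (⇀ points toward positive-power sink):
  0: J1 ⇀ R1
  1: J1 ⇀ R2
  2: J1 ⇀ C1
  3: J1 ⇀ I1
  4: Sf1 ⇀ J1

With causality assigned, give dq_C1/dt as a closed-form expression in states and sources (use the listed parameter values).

dq_C1/dt = F_Sf1 - p_I1 - 7*q_C1/12

β4 |Sf1  (Sf1: flow source, stroke at near end)
β2 |J1  (C1 outputs effort q/C1)
β0 |R1  (common-e at J1 fixed by 2)
β1 |R2  (J1 effort already set via bond 2)
β3 |I1  (0-jn J1 has e-setter on 2)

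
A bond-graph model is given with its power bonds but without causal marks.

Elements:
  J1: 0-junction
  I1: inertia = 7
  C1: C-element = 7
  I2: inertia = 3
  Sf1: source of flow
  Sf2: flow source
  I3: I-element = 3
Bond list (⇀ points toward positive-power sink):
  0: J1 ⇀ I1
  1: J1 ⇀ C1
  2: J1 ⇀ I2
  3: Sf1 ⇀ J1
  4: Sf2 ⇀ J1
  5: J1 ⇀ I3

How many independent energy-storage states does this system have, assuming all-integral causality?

β3 →Sf1  (Sf1 (Sf) sets flow on bond)
β4 →Sf2  (Sf2 (Sf) sets flow on bond)
β0 →I1  (prefer integral on I1)
β1 →J1  (C1: C, integral causality)
β2 →I2  (J1: bond 1 brought effort, rest push out)
β5 →I3  (0-jn J1 has e-setter on 1)

4  (C1, I1, I2, I3 all integral)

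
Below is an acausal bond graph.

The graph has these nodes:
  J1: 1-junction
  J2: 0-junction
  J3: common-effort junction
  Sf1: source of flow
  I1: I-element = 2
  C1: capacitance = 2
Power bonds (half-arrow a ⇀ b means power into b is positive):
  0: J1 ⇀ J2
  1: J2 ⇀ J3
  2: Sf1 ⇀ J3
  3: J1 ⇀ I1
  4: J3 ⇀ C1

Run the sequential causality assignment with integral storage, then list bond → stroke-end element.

#2 stroke at Sf1  (Sf1 (Sf) sets flow on bond)
#3 stroke at I1  (prefer integral on I1)
#0 stroke at J1  (1-jn J1 has f-setter on 3)
#1 stroke at J2  (J2: last free bond brings effort in)
#4 stroke at J3  (closing 0-jn rule on J3)

bond 0 stroke→J1
bond 1 stroke→J2
bond 2 stroke→Sf1
bond 3 stroke→I1
bond 4 stroke→J3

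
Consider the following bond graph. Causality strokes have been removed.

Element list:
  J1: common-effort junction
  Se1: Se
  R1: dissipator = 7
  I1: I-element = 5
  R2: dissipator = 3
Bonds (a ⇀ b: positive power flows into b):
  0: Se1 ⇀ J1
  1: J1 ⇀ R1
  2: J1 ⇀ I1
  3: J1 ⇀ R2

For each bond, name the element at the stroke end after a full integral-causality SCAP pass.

β0 stroke→J1
β1 stroke→R1
β2 stroke→I1
β3 stroke→R2

b0 →J1  (Se1 fixes effort; stroke away)
b1 →R1  (J1: bond 0 brought effort, rest push out)
b2 →I1  (common-e at J1 fixed by 0)
b3 →R2  (0-jn J1 has e-setter on 0)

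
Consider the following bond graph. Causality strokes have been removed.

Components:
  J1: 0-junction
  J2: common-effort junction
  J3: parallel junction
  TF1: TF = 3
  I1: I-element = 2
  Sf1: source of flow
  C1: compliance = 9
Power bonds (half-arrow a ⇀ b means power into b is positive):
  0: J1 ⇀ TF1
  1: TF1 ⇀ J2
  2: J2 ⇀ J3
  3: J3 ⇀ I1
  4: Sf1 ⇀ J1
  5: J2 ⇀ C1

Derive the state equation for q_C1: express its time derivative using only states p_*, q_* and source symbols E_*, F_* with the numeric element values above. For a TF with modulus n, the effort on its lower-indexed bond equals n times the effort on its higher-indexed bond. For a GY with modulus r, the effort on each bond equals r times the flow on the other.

dq_C1/dt = 3*F_Sf1 - p_I1/2

β4 →Sf1  (Sf1 (Sf) sets flow on bond)
β0 →J1  (J1 needs exactly one e-in)
β1 →TF1  (TF TF1: opposite of bond 0)
β3 →I1  (I1 integral (f out))
β2 →J3  (J3: last free bond brings effort in)
β5 →J2  (J2 needs exactly one e-in)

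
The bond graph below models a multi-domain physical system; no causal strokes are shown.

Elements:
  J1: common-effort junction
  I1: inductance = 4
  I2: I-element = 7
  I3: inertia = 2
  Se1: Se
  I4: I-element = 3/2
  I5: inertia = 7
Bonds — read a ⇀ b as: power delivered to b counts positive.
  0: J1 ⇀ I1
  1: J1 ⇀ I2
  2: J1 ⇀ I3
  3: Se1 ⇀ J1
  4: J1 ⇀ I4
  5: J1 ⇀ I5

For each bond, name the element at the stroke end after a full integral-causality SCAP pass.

#0 stroke at I1
#1 stroke at I2
#2 stroke at I3
#3 stroke at J1
#4 stroke at I4
#5 stroke at I5

β3 |J1  (Se1 fixes effort; stroke away)
β0 |I1  (0-jn J1 has e-setter on 3)
β1 |I2  (J1 effort already set via bond 3)
β2 |I3  (J1: bond 3 brought effort, rest push out)
β4 |I4  (J1: bond 3 brought effort, rest push out)
β5 |I5  (common-e at J1 fixed by 3)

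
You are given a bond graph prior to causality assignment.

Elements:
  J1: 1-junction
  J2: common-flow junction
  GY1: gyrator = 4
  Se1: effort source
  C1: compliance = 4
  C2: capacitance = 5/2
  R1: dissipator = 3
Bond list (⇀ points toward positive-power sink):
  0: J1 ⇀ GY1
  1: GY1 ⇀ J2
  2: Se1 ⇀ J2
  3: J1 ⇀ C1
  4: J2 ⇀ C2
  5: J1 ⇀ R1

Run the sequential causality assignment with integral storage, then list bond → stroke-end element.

β0 |GY1
β1 |GY1
β2 |J2
β3 |J1
β4 |J2
β5 |J1

#2 stroke→J2  (source Se1 imposes e)
#3 stroke→J1  (prefer integral on C1)
#4 stroke→J2  (C2: C, integral causality)
#1 stroke→GY1  (J2 needs exactly one f-in)
#0 stroke→GY1  (GY GY1: same side as bond 1)
#5 stroke→J1  (common-f at J1 fixed by 0)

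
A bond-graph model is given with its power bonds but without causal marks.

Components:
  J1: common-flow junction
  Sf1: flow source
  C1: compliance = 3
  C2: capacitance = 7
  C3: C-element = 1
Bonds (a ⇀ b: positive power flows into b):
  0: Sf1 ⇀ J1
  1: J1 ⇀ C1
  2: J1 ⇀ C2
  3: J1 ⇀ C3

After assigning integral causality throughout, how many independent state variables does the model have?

bond 0 |Sf1  (Sf1 fixes flow; stroke at Sf1)
bond 1 |J1  (common-f at J1 fixed by 0)
bond 2 |J1  (1-jn J1 has f-setter on 0)
bond 3 |J1  (J1 flow already set via bond 0)

3  (C1, C2, C3 all integral)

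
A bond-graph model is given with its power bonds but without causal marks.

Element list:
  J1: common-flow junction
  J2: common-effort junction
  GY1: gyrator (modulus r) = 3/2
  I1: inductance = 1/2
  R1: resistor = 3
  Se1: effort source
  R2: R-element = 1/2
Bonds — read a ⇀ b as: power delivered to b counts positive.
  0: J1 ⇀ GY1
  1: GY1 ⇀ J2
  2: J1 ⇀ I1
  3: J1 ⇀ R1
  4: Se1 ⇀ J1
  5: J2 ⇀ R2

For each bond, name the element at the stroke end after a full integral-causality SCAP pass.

β4 |J1  (Se1: effort source, stroke at far end)
β2 |I1  (I1 outputs flow p/I1)
β0 |J1  (1-jn J1 has f-setter on 2)
β3 |J1  (J1 flow already set via bond 2)
β1 |J2  (through GY1, causality inverts; strokes same side of GY1)
β5 |R2  (0-jn J2 has e-setter on 1)

β0 |J1
β1 |J2
β2 |I1
β3 |J1
β4 |J1
β5 |R2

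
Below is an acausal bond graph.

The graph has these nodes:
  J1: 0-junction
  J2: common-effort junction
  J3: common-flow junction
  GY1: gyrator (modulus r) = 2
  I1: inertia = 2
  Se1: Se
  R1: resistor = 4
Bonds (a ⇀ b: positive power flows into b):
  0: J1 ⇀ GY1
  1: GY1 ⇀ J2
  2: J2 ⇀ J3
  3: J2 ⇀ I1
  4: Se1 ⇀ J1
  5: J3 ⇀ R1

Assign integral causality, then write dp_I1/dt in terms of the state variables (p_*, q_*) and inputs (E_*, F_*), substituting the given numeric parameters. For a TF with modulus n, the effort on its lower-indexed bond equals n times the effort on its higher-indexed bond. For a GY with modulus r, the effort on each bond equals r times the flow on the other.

dp_I1/dt = 2*E_Se1 - 2*p_I1

b4 |J1  (Se1: effort source, stroke at far end)
b0 |GY1  (0-jn J1 has e-setter on 4)
b1 |GY1  (through GY1, causality inverts; strokes same side of GY1)
b3 |I1  (I1 integral (f out))
b2 |J2  (J2: last free bond brings effort in)
b5 |J3  (1-jn J3 has f-setter on 2)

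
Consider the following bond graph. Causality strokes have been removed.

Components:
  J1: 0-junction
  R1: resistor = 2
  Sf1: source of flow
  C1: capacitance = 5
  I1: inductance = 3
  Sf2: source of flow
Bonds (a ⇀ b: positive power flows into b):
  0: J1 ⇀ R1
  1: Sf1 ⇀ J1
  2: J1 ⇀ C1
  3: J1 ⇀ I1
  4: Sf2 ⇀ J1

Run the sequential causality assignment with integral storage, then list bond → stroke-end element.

β0 |R1
β1 |Sf1
β2 |J1
β3 |I1
β4 |Sf2

b1 stroke at Sf1  (Sf1 fixes flow; stroke at Sf1)
b4 stroke at Sf2  (source Sf2 imposes f)
b2 stroke at J1  (C1 outputs effort q/C1)
b0 stroke at R1  (common-e at J1 fixed by 2)
b3 stroke at I1  (common-e at J1 fixed by 2)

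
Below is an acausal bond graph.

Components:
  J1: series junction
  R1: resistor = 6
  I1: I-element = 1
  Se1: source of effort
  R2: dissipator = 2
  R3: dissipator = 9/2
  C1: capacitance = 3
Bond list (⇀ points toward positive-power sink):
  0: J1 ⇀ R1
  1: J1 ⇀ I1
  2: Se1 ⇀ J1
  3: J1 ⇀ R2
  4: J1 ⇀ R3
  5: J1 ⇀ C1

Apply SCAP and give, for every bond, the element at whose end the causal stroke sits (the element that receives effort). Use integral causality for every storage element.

#0 stroke at J1
#1 stroke at I1
#2 stroke at J1
#3 stroke at J1
#4 stroke at J1
#5 stroke at J1

b2 stroke at J1  (Se1 fixes effort; stroke away)
b1 stroke at I1  (I1 outputs flow p/I1)
b0 stroke at J1  (1-jn J1 has f-setter on 1)
b3 stroke at J1  (J1 flow already set via bond 1)
b4 stroke at J1  (1-jn J1 has f-setter on 1)
b5 stroke at J1  (J1 flow already set via bond 1)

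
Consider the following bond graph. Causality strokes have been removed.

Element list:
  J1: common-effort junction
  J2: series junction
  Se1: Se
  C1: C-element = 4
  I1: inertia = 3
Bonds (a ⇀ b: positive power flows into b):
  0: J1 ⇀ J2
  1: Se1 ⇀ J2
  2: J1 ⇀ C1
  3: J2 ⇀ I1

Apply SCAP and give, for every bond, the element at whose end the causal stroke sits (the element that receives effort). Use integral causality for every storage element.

bond 1 stroke→J2  (source Se1 imposes e)
bond 2 stroke→J1  (C1: C, integral causality)
bond 0 stroke→J2  (0-jn J1 has e-setter on 2)
bond 3 stroke→I1  (closing 1-jn rule on J2)

bond 0 →J2
bond 1 →J2
bond 2 →J1
bond 3 →I1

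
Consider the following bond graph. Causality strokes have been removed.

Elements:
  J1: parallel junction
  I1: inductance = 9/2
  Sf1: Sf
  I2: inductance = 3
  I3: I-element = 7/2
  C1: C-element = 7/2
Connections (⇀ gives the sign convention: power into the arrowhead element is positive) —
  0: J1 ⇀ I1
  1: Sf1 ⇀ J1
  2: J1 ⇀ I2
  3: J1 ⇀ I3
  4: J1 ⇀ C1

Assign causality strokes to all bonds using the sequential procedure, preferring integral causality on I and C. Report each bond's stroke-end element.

#1 stroke→Sf1  (Sf1 (Sf) sets flow on bond)
#0 stroke→I1  (I1 integral (f out))
#2 stroke→I2  (I2 outputs flow p/I2)
#3 stroke→I3  (I3 integral (f out))
#4 stroke→J1  (closing 0-jn rule on J1)

b0 stroke→I1
b1 stroke→Sf1
b2 stroke→I2
b3 stroke→I3
b4 stroke→J1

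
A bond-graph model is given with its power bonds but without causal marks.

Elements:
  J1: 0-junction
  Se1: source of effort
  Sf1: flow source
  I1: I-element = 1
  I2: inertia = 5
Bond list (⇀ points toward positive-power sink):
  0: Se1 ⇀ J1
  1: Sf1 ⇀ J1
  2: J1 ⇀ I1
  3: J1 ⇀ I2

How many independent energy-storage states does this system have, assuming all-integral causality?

2  (I1, I2 all integral)

β0 →J1  (Se1 fixes effort; stroke away)
β1 →Sf1  (Sf1 fixes flow; stroke at Sf1)
β2 →I1  (0-jn J1 has e-setter on 0)
β3 →I2  (J1 effort already set via bond 0)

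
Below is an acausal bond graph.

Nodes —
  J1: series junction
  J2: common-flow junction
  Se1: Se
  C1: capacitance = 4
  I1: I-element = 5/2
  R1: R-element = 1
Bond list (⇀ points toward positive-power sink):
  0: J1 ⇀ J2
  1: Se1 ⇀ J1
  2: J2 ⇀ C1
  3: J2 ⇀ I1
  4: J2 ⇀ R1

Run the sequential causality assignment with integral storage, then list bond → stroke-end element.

bond 0 stroke at J2
bond 1 stroke at J1
bond 2 stroke at J2
bond 3 stroke at I1
bond 4 stroke at J2

#1 →J1  (Se1 (Se) sets effort on bond)
#0 →J2  (J1: last free bond brings flow in)
#2 →J2  (C1 integral (e out))
#3 →I1  (I1 outputs flow p/I1)
#4 →J2  (1-jn J2 has f-setter on 3)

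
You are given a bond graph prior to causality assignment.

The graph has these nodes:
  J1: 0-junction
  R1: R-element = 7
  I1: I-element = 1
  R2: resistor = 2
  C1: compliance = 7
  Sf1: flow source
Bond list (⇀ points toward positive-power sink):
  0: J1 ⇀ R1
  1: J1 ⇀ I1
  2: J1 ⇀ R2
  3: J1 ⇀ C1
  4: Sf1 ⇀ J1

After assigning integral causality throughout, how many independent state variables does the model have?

2  (C1, I1 all integral)

β4 |Sf1  (Sf1 (Sf) sets flow on bond)
β1 |I1  (I1: I, integral causality)
β3 |J1  (C1 outputs effort q/C1)
β0 |R1  (common-e at J1 fixed by 3)
β2 |R2  (J1: bond 3 brought effort, rest push out)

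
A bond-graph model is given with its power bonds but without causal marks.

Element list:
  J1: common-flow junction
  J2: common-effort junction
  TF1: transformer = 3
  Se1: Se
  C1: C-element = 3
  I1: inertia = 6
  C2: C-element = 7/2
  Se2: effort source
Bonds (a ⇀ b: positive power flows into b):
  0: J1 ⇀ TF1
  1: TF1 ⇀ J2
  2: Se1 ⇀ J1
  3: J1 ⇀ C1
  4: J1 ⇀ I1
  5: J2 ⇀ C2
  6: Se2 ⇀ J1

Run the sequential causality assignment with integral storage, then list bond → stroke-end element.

β2 stroke→J1  (Se1 fixes effort; stroke away)
β6 stroke→J1  (Se2 (Se) sets effort on bond)
β3 stroke→J1  (C1 outputs effort q/C1)
β4 stroke→I1  (I1 integral (f out))
β0 stroke→J1  (1-jn J1 has f-setter on 4)
β1 stroke→TF1  (TF TF1: opposite of bond 0)
β5 stroke→J2  (J2 needs exactly one e-in)

β0 stroke at J1
β1 stroke at TF1
β2 stroke at J1
β3 stroke at J1
β4 stroke at I1
β5 stroke at J2
β6 stroke at J1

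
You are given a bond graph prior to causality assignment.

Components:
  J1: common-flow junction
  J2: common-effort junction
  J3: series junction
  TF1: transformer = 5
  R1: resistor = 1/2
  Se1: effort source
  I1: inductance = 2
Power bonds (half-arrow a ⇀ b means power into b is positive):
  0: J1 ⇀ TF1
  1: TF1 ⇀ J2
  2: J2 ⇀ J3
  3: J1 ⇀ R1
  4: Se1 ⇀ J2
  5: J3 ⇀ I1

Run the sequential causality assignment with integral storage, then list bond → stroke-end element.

#4 stroke→J2  (Se1 (Se) sets effort on bond)
#1 stroke→TF1  (J2: bond 4 brought effort, rest push out)
#2 stroke→J3  (0-jn J2 has e-setter on 4)
#5 stroke→I1  (J3: last free bond brings flow in)
#0 stroke→J1  (through TF1, causality passes straight; one stroke at TF1)
#3 stroke→R1  (J1 needs exactly one f-in)

bond 0 stroke→J1
bond 1 stroke→TF1
bond 2 stroke→J3
bond 3 stroke→R1
bond 4 stroke→J2
bond 5 stroke→I1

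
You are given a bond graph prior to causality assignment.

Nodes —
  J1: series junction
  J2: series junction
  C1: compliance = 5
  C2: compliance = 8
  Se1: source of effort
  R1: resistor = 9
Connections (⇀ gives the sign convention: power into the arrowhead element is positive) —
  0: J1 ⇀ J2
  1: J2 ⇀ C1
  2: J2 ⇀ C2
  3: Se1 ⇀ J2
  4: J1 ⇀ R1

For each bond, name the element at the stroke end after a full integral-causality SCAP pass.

b0 |J1
b1 |J2
b2 |J2
b3 |J2
b4 |R1

β3 →J2  (Se1 (Se) sets effort on bond)
β1 →J2  (prefer integral on C1)
β2 →J2  (prefer integral on C2)
β0 →J1  (J2: last free bond brings flow in)
β4 →R1  (J1 needs exactly one f-in)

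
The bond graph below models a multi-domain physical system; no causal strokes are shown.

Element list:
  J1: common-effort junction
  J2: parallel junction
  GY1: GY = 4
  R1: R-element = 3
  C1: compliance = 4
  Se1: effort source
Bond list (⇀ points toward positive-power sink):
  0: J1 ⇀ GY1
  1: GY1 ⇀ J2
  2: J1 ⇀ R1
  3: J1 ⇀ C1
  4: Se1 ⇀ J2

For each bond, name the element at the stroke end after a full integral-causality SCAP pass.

#0 stroke→GY1
#1 stroke→GY1
#2 stroke→R1
#3 stroke→J1
#4 stroke→J2

bond 4 stroke at J2  (Se1: effort source, stroke at far end)
bond 1 stroke at GY1  (J2 effort already set via bond 4)
bond 0 stroke at GY1  (GY1 both-in/both-out from 1)
bond 3 stroke at J1  (C1: C, integral causality)
bond 2 stroke at R1  (J1: bond 3 brought effort, rest push out)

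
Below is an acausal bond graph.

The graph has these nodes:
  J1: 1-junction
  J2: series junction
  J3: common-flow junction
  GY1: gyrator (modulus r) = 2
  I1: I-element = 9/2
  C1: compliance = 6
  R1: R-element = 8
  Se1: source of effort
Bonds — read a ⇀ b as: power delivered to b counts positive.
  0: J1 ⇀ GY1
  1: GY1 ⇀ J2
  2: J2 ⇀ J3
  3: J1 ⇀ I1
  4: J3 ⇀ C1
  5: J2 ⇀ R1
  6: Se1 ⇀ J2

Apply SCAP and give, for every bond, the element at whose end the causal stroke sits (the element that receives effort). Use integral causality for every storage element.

#6 stroke→J2  (source Se1 imposes e)
#3 stroke→I1  (I1: I, integral causality)
#0 stroke→J1  (common-f at J1 fixed by 3)
#1 stroke→J2  (GY1: gyrator matches bond 0)
#4 stroke→J3  (C1: C, integral causality)
#2 stroke→J2  (J3 needs exactly one f-in)
#5 stroke→R1  (closing 1-jn rule on J2)

b0 stroke at J1
b1 stroke at J2
b2 stroke at J2
b3 stroke at I1
b4 stroke at J3
b5 stroke at R1
b6 stroke at J2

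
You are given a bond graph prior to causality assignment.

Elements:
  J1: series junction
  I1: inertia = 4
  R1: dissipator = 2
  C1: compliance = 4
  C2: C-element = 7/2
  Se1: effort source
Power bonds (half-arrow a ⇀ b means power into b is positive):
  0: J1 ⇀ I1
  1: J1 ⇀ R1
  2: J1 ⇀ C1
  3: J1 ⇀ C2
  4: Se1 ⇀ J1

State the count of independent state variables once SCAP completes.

bond 4 stroke at J1  (Se1 (Se) sets effort on bond)
bond 0 stroke at I1  (prefer integral on I1)
bond 1 stroke at J1  (1-jn J1 has f-setter on 0)
bond 2 stroke at J1  (J1: bond 0 brought flow, rest push out)
bond 3 stroke at J1  (J1 flow already set via bond 0)

3  (C1, C2, I1 all integral)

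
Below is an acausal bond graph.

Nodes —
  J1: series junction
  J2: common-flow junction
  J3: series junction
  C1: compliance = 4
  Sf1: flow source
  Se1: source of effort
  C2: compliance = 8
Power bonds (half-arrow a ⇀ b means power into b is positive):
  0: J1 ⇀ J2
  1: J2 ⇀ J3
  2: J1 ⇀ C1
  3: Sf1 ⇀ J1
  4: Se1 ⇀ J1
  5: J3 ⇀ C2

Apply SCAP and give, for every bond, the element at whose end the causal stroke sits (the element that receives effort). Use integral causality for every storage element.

b3 |Sf1  (Sf1: flow source, stroke at near end)
b4 |J1  (Se1: effort source, stroke at far end)
b0 |J1  (common-f at J1 fixed by 3)
b2 |J1  (J1: bond 3 brought flow, rest push out)
b1 |J2  (common-f at J2 fixed by 0)
b5 |J3  (J3 flow already set via bond 1)

β0 stroke at J1
β1 stroke at J2
β2 stroke at J1
β3 stroke at Sf1
β4 stroke at J1
β5 stroke at J3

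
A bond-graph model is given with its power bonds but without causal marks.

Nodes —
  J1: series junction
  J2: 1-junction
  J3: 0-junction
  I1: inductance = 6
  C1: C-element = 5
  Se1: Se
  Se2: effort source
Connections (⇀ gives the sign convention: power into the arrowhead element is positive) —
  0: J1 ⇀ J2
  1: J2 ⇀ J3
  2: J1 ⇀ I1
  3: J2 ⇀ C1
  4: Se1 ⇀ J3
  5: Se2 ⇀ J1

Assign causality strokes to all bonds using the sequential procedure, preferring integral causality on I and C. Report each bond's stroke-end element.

#4 stroke→J3  (source Se1 imposes e)
#5 stroke→J1  (source Se2 imposes e)
#1 stroke→J2  (common-e at J3 fixed by 4)
#2 stroke→I1  (I1: I, integral causality)
#0 stroke→J1  (J1: bond 2 brought flow, rest push out)
#3 stroke→J2  (J2: bond 0 brought flow, rest push out)

bond 0 |J1
bond 1 |J2
bond 2 |I1
bond 3 |J2
bond 4 |J3
bond 5 |J1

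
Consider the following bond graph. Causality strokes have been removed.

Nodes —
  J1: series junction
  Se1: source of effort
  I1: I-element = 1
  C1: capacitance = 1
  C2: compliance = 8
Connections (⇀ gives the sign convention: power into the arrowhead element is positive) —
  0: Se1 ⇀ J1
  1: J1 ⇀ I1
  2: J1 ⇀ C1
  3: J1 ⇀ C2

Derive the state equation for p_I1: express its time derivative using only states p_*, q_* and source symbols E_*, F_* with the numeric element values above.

dp_I1/dt = E_Se1 - q_C1 - q_C2/8

bond 0 |J1  (Se1 (Se) sets effort on bond)
bond 1 |I1  (I1 outputs flow p/I1)
bond 2 |J1  (common-f at J1 fixed by 1)
bond 3 |J1  (J1 flow already set via bond 1)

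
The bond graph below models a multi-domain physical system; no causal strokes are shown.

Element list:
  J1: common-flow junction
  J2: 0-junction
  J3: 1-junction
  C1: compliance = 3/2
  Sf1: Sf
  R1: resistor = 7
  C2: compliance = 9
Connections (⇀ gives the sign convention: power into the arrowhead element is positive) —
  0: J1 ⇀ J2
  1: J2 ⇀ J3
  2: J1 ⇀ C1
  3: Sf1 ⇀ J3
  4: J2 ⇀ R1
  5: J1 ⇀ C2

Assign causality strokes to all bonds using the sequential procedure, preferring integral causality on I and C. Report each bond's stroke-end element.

#0 stroke→J2
#1 stroke→J3
#2 stroke→J1
#3 stroke→Sf1
#4 stroke→R1
#5 stroke→J1

β3 stroke→Sf1  (source Sf1 imposes f)
β1 stroke→J3  (1-jn J3 has f-setter on 3)
β2 stroke→J1  (C1 integral (e out))
β5 stroke→J1  (C2 outputs effort q/C2)
β0 stroke→J2  (only one flow-in slot at J1)
β4 stroke→R1  (common-e at J2 fixed by 0)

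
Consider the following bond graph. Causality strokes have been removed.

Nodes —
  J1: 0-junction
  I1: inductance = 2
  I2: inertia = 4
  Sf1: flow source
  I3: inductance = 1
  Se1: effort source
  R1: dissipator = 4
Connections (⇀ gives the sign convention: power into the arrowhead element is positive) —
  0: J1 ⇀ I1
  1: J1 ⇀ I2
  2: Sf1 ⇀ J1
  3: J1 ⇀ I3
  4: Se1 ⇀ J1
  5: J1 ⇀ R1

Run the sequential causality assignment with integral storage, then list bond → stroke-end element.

β0 stroke→I1
β1 stroke→I2
β2 stroke→Sf1
β3 stroke→I3
β4 stroke→J1
β5 stroke→R1

β2 stroke at Sf1  (Sf1: flow source, stroke at near end)
β4 stroke at J1  (source Se1 imposes e)
β0 stroke at I1  (J1 effort already set via bond 4)
β1 stroke at I2  (0-jn J1 has e-setter on 4)
β3 stroke at I3  (0-jn J1 has e-setter on 4)
β5 stroke at R1  (J1 effort already set via bond 4)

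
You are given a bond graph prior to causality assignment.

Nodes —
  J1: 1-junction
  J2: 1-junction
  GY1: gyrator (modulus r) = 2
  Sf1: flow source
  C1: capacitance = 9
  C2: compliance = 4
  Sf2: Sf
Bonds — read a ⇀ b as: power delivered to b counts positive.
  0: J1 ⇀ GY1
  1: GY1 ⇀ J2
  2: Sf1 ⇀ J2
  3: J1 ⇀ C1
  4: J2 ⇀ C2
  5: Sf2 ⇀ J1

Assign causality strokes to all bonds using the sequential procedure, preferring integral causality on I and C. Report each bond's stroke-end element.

#0 stroke→J1
#1 stroke→J2
#2 stroke→Sf1
#3 stroke→J1
#4 stroke→J2
#5 stroke→Sf2

b2 stroke at Sf1  (Sf1 (Sf) sets flow on bond)
b5 stroke at Sf2  (source Sf2 imposes f)
b0 stroke at J1  (J1: bond 5 brought flow, rest push out)
b3 stroke at J1  (1-jn J1 has f-setter on 5)
b1 stroke at J2  (J2: bond 2 brought flow, rest push out)
b4 stroke at J2  (common-f at J2 fixed by 2)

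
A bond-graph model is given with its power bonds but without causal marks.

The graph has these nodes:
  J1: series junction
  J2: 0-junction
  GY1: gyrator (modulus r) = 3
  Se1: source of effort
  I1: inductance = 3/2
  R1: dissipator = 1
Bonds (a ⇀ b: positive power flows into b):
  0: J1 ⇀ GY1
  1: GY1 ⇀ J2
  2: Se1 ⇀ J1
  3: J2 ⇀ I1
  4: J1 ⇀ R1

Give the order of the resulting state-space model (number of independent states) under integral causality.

1  (I1 all integral)

b2 →J1  (source Se1 imposes e)
b3 →I1  (I1: I, integral causality)
b1 →J2  (closing 0-jn rule on J2)
b0 →J1  (through GY1, causality inverts; strokes same side of GY1)
b4 →R1  (J1 needs exactly one f-in)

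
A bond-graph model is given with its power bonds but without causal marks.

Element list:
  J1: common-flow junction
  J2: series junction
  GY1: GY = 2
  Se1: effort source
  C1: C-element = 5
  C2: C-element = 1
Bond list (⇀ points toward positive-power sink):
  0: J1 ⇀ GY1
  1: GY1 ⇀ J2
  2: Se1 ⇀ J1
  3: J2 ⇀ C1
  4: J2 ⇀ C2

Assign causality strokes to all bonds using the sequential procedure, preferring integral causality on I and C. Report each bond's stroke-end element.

β2 stroke at J1  (source Se1 imposes e)
β0 stroke at GY1  (J1 needs exactly one f-in)
β1 stroke at GY1  (GY1: gyrator matches bond 0)
β3 stroke at J2  (J2: bond 1 brought flow, rest push out)
β4 stroke at J2  (J2 flow already set via bond 1)

#0 stroke→GY1
#1 stroke→GY1
#2 stroke→J1
#3 stroke→J2
#4 stroke→J2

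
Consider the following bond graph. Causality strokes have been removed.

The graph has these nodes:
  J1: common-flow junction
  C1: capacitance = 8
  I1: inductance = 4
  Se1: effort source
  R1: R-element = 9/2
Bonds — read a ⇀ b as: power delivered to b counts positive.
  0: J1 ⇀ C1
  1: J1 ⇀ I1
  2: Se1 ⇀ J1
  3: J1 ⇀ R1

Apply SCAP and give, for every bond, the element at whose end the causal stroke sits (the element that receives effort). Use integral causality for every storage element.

b0 →J1
b1 →I1
b2 →J1
b3 →J1

bond 2 |J1  (Se1: effort source, stroke at far end)
bond 0 |J1  (C1 outputs effort q/C1)
bond 1 |I1  (I1: I, integral causality)
bond 3 |J1  (J1: bond 1 brought flow, rest push out)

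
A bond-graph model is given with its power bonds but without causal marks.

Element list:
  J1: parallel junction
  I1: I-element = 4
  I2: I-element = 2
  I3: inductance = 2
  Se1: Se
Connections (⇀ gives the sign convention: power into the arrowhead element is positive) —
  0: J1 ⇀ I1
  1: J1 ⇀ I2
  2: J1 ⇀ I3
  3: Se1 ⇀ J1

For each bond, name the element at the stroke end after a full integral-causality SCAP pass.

bond 0 →I1
bond 1 →I2
bond 2 →I3
bond 3 →J1

bond 3 stroke at J1  (Se1 fixes effort; stroke away)
bond 0 stroke at I1  (common-e at J1 fixed by 3)
bond 1 stroke at I2  (0-jn J1 has e-setter on 3)
bond 2 stroke at I3  (J1: bond 3 brought effort, rest push out)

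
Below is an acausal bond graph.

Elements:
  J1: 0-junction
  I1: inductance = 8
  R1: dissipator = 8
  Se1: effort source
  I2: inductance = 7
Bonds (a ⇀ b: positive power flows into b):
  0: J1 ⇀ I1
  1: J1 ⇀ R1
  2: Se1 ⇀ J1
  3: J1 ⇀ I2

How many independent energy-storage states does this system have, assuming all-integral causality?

β2 |J1  (source Se1 imposes e)
β0 |I1  (J1: bond 2 brought effort, rest push out)
β1 |R1  (J1 effort already set via bond 2)
β3 |I2  (0-jn J1 has e-setter on 2)

2  (I1, I2 all integral)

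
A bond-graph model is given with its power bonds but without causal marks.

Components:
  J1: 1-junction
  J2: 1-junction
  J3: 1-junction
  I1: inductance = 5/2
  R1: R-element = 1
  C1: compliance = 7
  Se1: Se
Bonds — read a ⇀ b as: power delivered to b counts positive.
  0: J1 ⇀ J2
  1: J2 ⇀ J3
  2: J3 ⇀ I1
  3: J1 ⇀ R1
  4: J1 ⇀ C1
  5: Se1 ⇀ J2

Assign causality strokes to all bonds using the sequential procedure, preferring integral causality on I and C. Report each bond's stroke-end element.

b5 stroke at J2  (Se1 (Se) sets effort on bond)
b2 stroke at I1  (prefer integral on I1)
b1 stroke at J3  (1-jn J3 has f-setter on 2)
b0 stroke at J2  (1-jn J2 has f-setter on 1)
b3 stroke at J1  (1-jn J1 has f-setter on 0)
b4 stroke at J1  (J1: bond 0 brought flow, rest push out)

β0 stroke→J2
β1 stroke→J3
β2 stroke→I1
β3 stroke→J1
β4 stroke→J1
β5 stroke→J2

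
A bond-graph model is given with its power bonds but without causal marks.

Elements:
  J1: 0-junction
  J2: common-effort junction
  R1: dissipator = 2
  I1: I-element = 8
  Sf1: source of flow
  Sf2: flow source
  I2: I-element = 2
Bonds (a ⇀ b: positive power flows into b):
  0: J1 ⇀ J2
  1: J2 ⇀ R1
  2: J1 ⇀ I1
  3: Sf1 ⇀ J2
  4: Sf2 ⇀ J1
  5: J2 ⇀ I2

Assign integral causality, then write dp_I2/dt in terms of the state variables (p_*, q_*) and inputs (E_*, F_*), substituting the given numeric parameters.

b3 →Sf1  (Sf1: flow source, stroke at near end)
b4 →Sf2  (Sf2 fixes flow; stroke at Sf2)
b2 →I1  (I1 outputs flow p/I1)
b0 →J1  (only one effort-in slot at J1)
b5 →I2  (prefer integral on I2)
b1 →J2  (only one effort-in slot at J2)

dp_I2/dt = 2*F_Sf1 + 2*F_Sf2 - p_I1/4 - p_I2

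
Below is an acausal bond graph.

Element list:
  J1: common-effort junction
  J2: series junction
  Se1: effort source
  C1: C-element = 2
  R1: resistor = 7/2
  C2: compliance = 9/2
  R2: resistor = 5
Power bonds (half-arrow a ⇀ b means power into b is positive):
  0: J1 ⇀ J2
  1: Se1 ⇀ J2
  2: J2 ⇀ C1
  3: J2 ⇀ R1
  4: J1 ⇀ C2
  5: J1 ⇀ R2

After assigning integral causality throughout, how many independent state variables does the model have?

#1 |J2  (Se1 fixes effort; stroke away)
#2 |J2  (C1: C, integral causality)
#4 |J1  (C2: C, integral causality)
#0 |J2  (J1: bond 4 brought effort, rest push out)
#5 |R2  (common-e at J1 fixed by 4)
#3 |R1  (closing 1-jn rule on J2)

2  (C1, C2 all integral)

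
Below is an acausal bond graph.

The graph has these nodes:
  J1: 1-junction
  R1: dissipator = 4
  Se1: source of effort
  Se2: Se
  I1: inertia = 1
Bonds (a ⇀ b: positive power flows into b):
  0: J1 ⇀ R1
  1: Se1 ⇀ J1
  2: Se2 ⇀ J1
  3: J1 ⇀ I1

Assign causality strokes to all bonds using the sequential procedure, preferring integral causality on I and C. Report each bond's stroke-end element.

β0 |J1
β1 |J1
β2 |J1
β3 |I1

β1 |J1  (Se1 (Se) sets effort on bond)
β2 |J1  (Se2 fixes effort; stroke away)
β3 |I1  (I1 outputs flow p/I1)
β0 |J1  (1-jn J1 has f-setter on 3)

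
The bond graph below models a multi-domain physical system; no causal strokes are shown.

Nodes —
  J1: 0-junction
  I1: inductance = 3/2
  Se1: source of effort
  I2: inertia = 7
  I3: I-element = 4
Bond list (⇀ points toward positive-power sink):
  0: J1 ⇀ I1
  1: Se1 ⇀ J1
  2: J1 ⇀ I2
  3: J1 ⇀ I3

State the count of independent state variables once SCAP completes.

3  (I1, I2, I3 all integral)

β1 stroke at J1  (source Se1 imposes e)
β0 stroke at I1  (J1: bond 1 brought effort, rest push out)
β2 stroke at I2  (J1: bond 1 brought effort, rest push out)
β3 stroke at I3  (J1: bond 1 brought effort, rest push out)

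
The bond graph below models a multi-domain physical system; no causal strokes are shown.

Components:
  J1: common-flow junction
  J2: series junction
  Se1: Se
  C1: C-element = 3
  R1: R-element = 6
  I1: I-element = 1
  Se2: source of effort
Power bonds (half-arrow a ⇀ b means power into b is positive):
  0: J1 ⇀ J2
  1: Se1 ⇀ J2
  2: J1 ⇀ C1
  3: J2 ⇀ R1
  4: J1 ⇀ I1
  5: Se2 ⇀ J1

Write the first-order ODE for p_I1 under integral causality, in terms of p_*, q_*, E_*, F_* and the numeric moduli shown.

dp_I1/dt = E_Se1 + E_Se2 - 6*p_I1 - q_C1/3

β1 stroke at J2  (source Se1 imposes e)
β5 stroke at J1  (Se2: effort source, stroke at far end)
β2 stroke at J1  (prefer integral on C1)
β4 stroke at I1  (I1 outputs flow p/I1)
β0 stroke at J1  (J1: bond 4 brought flow, rest push out)
β3 stroke at J2  (common-f at J2 fixed by 0)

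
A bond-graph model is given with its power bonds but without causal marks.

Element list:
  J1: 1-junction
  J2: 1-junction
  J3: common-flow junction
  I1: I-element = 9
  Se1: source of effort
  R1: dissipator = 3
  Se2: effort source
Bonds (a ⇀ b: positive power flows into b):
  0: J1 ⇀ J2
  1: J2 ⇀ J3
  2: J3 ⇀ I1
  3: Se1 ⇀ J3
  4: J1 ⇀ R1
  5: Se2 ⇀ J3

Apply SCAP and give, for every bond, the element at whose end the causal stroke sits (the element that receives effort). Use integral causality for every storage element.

bond 0 →J2
bond 1 →J3
bond 2 →I1
bond 3 →J3
bond 4 →J1
bond 5 →J3

b3 →J3  (source Se1 imposes e)
b5 →J3  (Se2 (Se) sets effort on bond)
b2 →I1  (I1 integral (f out))
b1 →J3  (J3: bond 2 brought flow, rest push out)
b0 →J2  (1-jn J2 has f-setter on 1)
b4 →J1  (J1: bond 0 brought flow, rest push out)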